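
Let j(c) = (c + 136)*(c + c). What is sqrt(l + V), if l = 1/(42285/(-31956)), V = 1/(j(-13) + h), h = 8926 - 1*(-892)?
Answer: I*sqrt(65784775975905)/9330890 ≈ 0.86924*I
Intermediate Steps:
j(c) = 2*c*(136 + c) (j(c) = (136 + c)*(2*c) = 2*c*(136 + c))
h = 9818 (h = 8926 + 892 = 9818)
V = 1/6620 (V = 1/(2*(-13)*(136 - 13) + 9818) = 1/(2*(-13)*123 + 9818) = 1/(-3198 + 9818) = 1/6620 ≈ 0.00015106)
l = -10652/14095 (l = 1/(42285*(-1/31956)) = 1/(-14095/10652) = -10652/14095 ≈ -0.75573)
sqrt(l + V) = sqrt(-10652/14095 + 1/6620) = sqrt(-14100429/18661780) = I*sqrt(65784775975905)/9330890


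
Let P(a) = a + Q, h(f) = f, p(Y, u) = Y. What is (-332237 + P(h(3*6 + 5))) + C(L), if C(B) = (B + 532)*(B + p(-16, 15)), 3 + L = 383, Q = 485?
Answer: 239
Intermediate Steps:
L = 380 (L = -3 + 383 = 380)
C(B) = (-16 + B)*(532 + B) (C(B) = (B + 532)*(B - 16) = (532 + B)*(-16 + B) = (-16 + B)*(532 + B))
P(a) = 485 + a (P(a) = a + 485 = 485 + a)
(-332237 + P(h(3*6 + 5))) + C(L) = (-332237 + (485 + (3*6 + 5))) + (-8512 + 380**2 + 516*380) = (-332237 + (485 + (18 + 5))) + (-8512 + 144400 + 196080) = (-332237 + (485 + 23)) + 331968 = (-332237 + 508) + 331968 = -331729 + 331968 = 239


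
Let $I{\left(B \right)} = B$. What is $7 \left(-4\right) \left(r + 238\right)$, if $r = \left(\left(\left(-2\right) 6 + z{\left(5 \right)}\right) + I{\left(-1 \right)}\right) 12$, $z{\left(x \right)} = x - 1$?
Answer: $-3640$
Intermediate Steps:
$z{\left(x \right)} = -1 + x$
$r = -108$ ($r = \left(\left(\left(-2\right) 6 + \left(-1 + 5\right)\right) - 1\right) 12 = \left(\left(-12 + 4\right) - 1\right) 12 = \left(-8 - 1\right) 12 = \left(-9\right) 12 = -108$)
$7 \left(-4\right) \left(r + 238\right) = 7 \left(-4\right) \left(-108 + 238\right) = \left(-28\right) 130 = -3640$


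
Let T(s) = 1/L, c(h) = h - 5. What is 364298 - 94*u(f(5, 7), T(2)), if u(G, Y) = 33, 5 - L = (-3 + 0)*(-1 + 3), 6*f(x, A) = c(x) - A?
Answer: 361196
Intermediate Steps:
c(h) = -5 + h
f(x, A) = -5/6 - A/6 + x/6 (f(x, A) = ((-5 + x) - A)/6 = (-5 + x - A)/6 = -5/6 - A/6 + x/6)
L = 11 (L = 5 - (-3 + 0)*(-1 + 3) = 5 - (-3)*2 = 5 - 1*(-6) = 5 + 6 = 11)
T(s) = 1/11
364298 - 94*u(f(5, 7), T(2)) = 364298 - 94*33 = 364298 - 3102 = 361196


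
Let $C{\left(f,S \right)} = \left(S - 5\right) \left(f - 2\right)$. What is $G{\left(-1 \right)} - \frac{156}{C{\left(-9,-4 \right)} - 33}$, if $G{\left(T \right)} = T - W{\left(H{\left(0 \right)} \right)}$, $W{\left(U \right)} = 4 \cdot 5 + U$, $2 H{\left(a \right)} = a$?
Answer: $- \frac{257}{11} \approx -23.364$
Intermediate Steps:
$C{\left(f,S \right)} = \left(-5 + S\right) \left(-2 + f\right)$
$H{\left(a \right)} = \frac{a}{2}$
$W{\left(U \right)} = 20 + U$
$G{\left(T \right)} = -20 + T$ ($G{\left(T \right)} = T - \left(20 + \frac{1}{2} \cdot 0\right) = T - \left(20 + 0\right) = T - 20 = -20 + T$)
$G{\left(-1 \right)} - \frac{156}{C{\left(-9,-4 \right)} - 33} = \left(-20 - 1\right) - \frac{156}{\left(10 - -45 - -8 - -36\right) - 33} = -21 - \frac{156}{\left(10 + 45 + 8 + 36\right) - 33} = -21 - \frac{156}{99 - 33} = -21 - \frac{156}{66} = -21 - \frac{26}{11} = - \frac{257}{11}$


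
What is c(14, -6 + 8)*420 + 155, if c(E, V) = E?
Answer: 6035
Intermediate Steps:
c(14, -6 + 8)*420 + 155 = 14*420 + 155 = 5880 + 155 = 6035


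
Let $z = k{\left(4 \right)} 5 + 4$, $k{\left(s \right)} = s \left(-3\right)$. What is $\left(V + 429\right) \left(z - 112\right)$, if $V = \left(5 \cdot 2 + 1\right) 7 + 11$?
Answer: $-86856$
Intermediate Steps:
$k{\left(s \right)} = - 3 s$
$z = -56$ ($z = \left(-3\right) 4 \cdot 5 + 4 = \left(-12\right) 5 + 4 = -60 + 4 = -56$)
$V = 88$ ($V = \left(10 + 1\right) 7 + 11 = 11 \cdot 7 + 11 = 77 + 11 = 88$)
$\left(V + 429\right) \left(z - 112\right) = \left(88 + 429\right) \left(-56 - 112\right) = 517 \left(-168\right) = -86856$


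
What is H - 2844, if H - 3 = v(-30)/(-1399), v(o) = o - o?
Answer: -2841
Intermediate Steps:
v(o) = 0
H = 3 (H = 3 + 0/(-1399) = 3 + 0*(-1/1399) = 3 + 0 = 3)
H - 2844 = 3 - 2844 = -2841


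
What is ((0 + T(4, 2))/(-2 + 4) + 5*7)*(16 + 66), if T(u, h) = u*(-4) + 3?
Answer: 2337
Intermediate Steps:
T(u, h) = 3 - 4*u (T(u, h) = -4*u + 3 = 3 - 4*u)
((0 + T(4, 2))/(-2 + 4) + 5*7)*(16 + 66) = ((0 + (3 - 4*4))/(-2 + 4) + 5*7)*(16 + 66) = ((0 + (3 - 16))/2 + 35)*82 = ((0 - 13)*(1/2) + 35)*82 = (-13*1/2 + 35)*82 = (-13/2 + 35)*82 = (57/2)*82 = 2337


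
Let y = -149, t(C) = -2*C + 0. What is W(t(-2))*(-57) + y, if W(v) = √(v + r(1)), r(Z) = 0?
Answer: -263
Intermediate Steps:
t(C) = -2*C
W(v) = √v (W(v) = √(v + 0) = √v)
W(t(-2))*(-57) + y = √(-2*(-2))*(-57) - 149 = √4*(-57) - 149 = 2*(-57) - 149 = -114 - 149 = -263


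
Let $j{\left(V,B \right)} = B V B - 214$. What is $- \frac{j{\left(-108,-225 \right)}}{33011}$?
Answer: $\frac{5467714}{33011} \approx 165.63$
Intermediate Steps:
$j{\left(V,B \right)} = -214 + V B^{2}$ ($j{\left(V,B \right)} = V B^{2} - 214 = -214 + V B^{2}$)
$- \frac{j{\left(-108,-225 \right)}}{33011} = - \frac{-214 - 108 \left(-225\right)^{2}}{33011} = - \frac{-214 - 5467500}{33011} = - \frac{-5467714}{33011} = \left(-1\right) \left(- \frac{5467714}{33011}\right) = \frac{5467714}{33011}$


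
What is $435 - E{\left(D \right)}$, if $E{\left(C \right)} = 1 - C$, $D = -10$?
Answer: $424$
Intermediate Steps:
$435 - E{\left(D \right)} = 435 - \left(1 - -10\right) = 435 - \left(1 + 10\right) = 435 - 11 = 424$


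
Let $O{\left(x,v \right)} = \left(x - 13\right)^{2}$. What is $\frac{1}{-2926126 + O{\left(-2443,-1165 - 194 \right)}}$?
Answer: $\frac{1}{3105810} \approx 3.2198 \cdot 10^{-7}$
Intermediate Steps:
$O{\left(x,v \right)} = \left(-13 + x\right)^{2}$
$\frac{1}{-2926126 + O{\left(-2443,-1165 - 194 \right)}} = \frac{1}{-2926126 + \left(-13 - 2443\right)^{2}} = \frac{1}{-2926126 + \left(-2456\right)^{2}} = \frac{1}{-2926126 + 6031936} = \frac{1}{3105810}$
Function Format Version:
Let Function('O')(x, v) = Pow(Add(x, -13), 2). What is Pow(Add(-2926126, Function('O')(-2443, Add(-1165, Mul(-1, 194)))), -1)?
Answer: Rational(1, 3105810) ≈ 3.2198e-7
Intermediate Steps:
Function('O')(x, v) = Pow(Add(-13, x), 2)
Pow(Add(-2926126, Function('O')(-2443, Add(-1165, Mul(-1, 194)))), -1) = Pow(Add(-2926126, Pow(Add(-13, -2443), 2)), -1) = Pow(Add(-2926126, Pow(-2456, 2)), -1) = Pow(Add(-2926126, 6031936), -1) = Pow(3105810, -1) = Rational(1, 3105810)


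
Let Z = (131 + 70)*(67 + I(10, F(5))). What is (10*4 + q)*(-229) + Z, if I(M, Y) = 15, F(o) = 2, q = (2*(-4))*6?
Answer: 18314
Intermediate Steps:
q = -48 (q = -8*6 = -48)
Z = 16482 (Z = (131 + 70)*(67 + 15) = 201*82 = 16482)
(10*4 + q)*(-229) + Z = (10*4 - 48)*(-229) + 16482 = (40 - 48)*(-229) + 16482 = -8*(-229) + 16482 = 1832 + 16482 = 18314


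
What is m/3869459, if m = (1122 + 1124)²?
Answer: 5044516/3869459 ≈ 1.3037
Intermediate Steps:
m = 5044516 (m = 2246² = 5044516)
m/3869459 = 5044516/3869459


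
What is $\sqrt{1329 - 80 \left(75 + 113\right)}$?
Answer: $i \sqrt{13711} \approx 117.09 i$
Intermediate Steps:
$\sqrt{1329 - 80 \left(75 + 113\right)} = \sqrt{1329 - 15040} = \sqrt{-13711} = i \sqrt{13711}$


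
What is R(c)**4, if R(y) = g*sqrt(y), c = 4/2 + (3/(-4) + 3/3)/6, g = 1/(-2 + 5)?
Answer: 2401/46656 ≈ 0.051462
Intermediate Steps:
g = 1/3 ≈ 0.33333
c = 49/24 (c = 4*(1/2) + (3*(-1/4) + 3*(1/3))*(1/6) = 2 + (-3/4 + 1)*(1/6) = 2 + (1/4)*(1/6) = 2 + 1/24 = 49/24 ≈ 2.0417)
R(y) = sqrt(y)/3
R(c)**4 = (sqrt(49/24)/3)**4 = ((7*sqrt(6)/12)/3)**4 = (7*sqrt(6)/36)**4 = 2401/46656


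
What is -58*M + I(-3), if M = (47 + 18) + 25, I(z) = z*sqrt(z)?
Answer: -5220 - 3*I*sqrt(3) ≈ -5220.0 - 5.1962*I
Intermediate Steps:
I(z) = z**(3/2)
M = 90 (M = 65 + 25 = 90)
-58*M + I(-3) = -58*90 + (-3)**(3/2) = -5220 - 3*I*sqrt(3)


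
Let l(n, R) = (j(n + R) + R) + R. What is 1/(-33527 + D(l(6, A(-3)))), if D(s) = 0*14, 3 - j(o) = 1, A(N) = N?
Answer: -1/33527 ≈ -2.9827e-5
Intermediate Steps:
j(o) = 2 (j(o) = 3 - 1*1 = 3 - 1 = 2)
l(n, R) = 2 + 2*R (l(n, R) = (2 + R) + R = 2 + 2*R)
D(s) = 0
1/(-33527 + D(l(6, A(-3)))) = 1/(-33527 + 0) = 1/(-33527) = -1/33527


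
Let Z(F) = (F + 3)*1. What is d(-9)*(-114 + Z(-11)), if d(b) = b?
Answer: 1098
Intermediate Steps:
Z(F) = 3 + F (Z(F) = (3 + F)*1 = 3 + F)
d(-9)*(-114 + Z(-11)) = -9*(-114 + (3 - 11)) = -9*(-114 - 8) = -9*(-122) = 1098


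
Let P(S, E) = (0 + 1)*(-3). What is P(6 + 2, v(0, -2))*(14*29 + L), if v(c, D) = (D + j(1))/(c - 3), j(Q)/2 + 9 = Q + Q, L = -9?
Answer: -1191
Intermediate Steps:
j(Q) = -18 + 4*Q (j(Q) = -18 + 2*(Q + Q) = -18 + 2*(2*Q) = -18 + 4*Q)
v(c, D) = (-14 + D)/(-3 + c) (v(c, D) = (D + (-18 + 4*1))/(c - 3) = (D + (-18 + 4))/(-3 + c) = (D - 14)/(-3 + c) = (-14 + D)/(-3 + c))
P(S, E) = -3 (P(S, E) = 1*(-3) = -3)
P(6 + 2, v(0, -2))*(14*29 + L) = -3*(14*29 - 9) = -3*(406 - 9) = -3*397 = -1191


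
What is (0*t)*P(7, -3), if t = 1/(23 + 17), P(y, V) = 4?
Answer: 0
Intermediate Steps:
t = 1/40 ≈ 0.025000
(0*t)*P(7, -3) = (0*(1/40))*4 = 0*4 = 0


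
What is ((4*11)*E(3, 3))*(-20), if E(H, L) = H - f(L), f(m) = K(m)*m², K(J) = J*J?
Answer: 68640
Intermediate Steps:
K(J) = J²
f(m) = m⁴ (f(m) = m²*m² = m⁴)
E(H, L) = H - L⁴
((4*11)*E(3, 3))*(-20) = ((4*11)*(3 - 1*3⁴))*(-20) = (44*(3 - 1*81))*(-20) = (44*(3 - 81))*(-20) = (44*(-78))*(-20) = -3432*(-20) = 68640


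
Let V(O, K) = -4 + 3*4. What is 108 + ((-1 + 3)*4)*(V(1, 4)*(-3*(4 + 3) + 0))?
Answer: -1236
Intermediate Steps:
V(O, K) = 8 (V(O, K) = -4 + 12 = 8)
108 + ((-1 + 3)*4)*(V(1, 4)*(-3*(4 + 3) + 0)) = 108 + ((-1 + 3)*4)*(8*(-3*(4 + 3) + 0)) = 108 + (2*4)*(8*(-3*7 + 0)) = 108 + 8*(8*(-21 + 0)) = 108 + 8*(8*(-21)) = 108 + 8*(-168) = 108 - 1344 = -1236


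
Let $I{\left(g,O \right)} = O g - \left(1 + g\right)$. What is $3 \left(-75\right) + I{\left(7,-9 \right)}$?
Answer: $-296$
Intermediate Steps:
$I{\left(g,O \right)} = -1 - g + O g$
$3 \left(-75\right) + I{\left(7,-9 \right)} = 3 \left(-75\right) - 71 = -225 - 71 = -296$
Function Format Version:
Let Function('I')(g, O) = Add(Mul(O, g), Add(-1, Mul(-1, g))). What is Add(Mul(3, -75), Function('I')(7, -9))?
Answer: -296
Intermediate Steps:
Function('I')(g, O) = Add(-1, Mul(-1, g), Mul(O, g))
Add(Mul(3, -75), Function('I')(7, -9)) = Add(Mul(3, -75), Add(-1, Mul(-1, 7), Mul(-9, 7))) = Add(-225, Add(-1, -7, -63)) = Add(-225, -71) = -296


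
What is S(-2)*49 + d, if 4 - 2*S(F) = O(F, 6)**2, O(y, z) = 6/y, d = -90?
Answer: -425/2 ≈ -212.50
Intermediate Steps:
S(F) = 2 - 18/F**2 (S(F) = 2 - 36/F**2/2 = 2 - 18/F**2)
S(-2)*49 + d = (2 - 18/(-2)**2)*49 - 90 = (2 - 18*1/4)*49 - 90 = (2 - 9/2)*49 - 90 = -5/2*49 - 90 = -245/2 - 90 = -425/2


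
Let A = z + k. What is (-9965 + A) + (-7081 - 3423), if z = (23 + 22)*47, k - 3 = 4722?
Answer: -13629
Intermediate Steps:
k = 4725 (k = 3 + 4722 = 4725)
z = 2115 (z = 45*47 = 2115)
A = 6840 (A = 2115 + 4725 = 6840)
(-9965 + A) + (-7081 - 3423) = (-9965 + 6840) + (-7081 - 3423) = -3125 - 10504 = -13629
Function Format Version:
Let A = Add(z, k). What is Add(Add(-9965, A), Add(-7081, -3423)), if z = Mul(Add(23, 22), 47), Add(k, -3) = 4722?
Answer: -13629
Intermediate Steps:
k = 4725 (k = Add(3, 4722) = 4725)
z = 2115 (z = Mul(45, 47) = 2115)
A = 6840 (A = Add(2115, 4725) = 6840)
Add(Add(-9965, A), Add(-7081, -3423)) = Add(Add(-9965, 6840), Add(-7081, -3423)) = Add(-3125, -10504) = -13629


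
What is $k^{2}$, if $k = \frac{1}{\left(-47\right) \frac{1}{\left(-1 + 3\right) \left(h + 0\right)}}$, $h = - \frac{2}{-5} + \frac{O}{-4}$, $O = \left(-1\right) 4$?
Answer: $\frac{196}{55225} \approx 0.0035491$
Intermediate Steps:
$O = -4$
$h = \frac{7}{5}$ ($h = - \frac{2}{-5} - \frac{4}{-4} = \left(-2\right) \left(- \frac{1}{5}\right) - -1 = \frac{2}{5} + 1 = \frac{7}{5} \approx 1.4$)
$k = - \frac{14}{235}$ ($k = \frac{1}{\left(-47\right) \frac{1}{\left(-1 + 3\right) \left(\frac{7}{5} + 0\right)}} = \frac{1}{\left(-47\right) \frac{1}{2 \cdot \frac{7}{5}}} = \frac{1}{\left(-47\right) \frac{1}{\frac{14}{5}}} = \frac{1}{\left(-47\right) \frac{5}{14}} = \frac{1}{- \frac{235}{14}} = - \frac{14}{235} \approx -0.059574$)
$k^{2} = \left(- \frac{14}{235}\right)^{2} = \frac{196}{55225}$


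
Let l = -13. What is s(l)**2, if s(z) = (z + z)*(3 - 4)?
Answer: 676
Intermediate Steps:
s(z) = -2*z (s(z) = (2*z)*(-1) = -2*z)
s(l)**2 = (-2*(-13))**2 = 26**2 = 676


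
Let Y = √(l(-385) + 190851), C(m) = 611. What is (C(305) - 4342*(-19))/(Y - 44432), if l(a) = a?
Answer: -1846349544/987006079 - 83109*√190466/1974012158 ≈ -1.8890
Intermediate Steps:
Y = √190466 (Y = √(-385 + 190851) = √190466 ≈ 436.42)
(C(305) - 4342*(-19))/(Y - 44432) = (611 - 4342*(-19))/(√190466 - 44432) = (611 + 82498)/(-44432 + √190466) = 83109/(-44432 + √190466)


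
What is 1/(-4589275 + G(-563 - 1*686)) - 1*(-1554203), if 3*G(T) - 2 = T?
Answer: 21399933009613/13769072 ≈ 1.5542e+6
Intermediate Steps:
G(T) = 2/3 + T/3
1/(-4589275 + G(-563 - 1*686)) - 1*(-1554203) = 1/(-4589275 + (2/3 + (-563 - 1*686)/3)) - 1*(-1554203) = 1/(-4589275 + (2/3 + (-563 - 686)/3)) + 1554203 = 1/(-4589275 + (2/3 + (1/3)*(-1249))) + 1554203 = 1/(-4589275 + (2/3 - 1249/3)) + 1554203 = 1/(-4589275 - 1247/3) + 1554203 = 1/(-13769072/3) + 1554203 = -3/13769072 + 1554203 = 21399933009613/13769072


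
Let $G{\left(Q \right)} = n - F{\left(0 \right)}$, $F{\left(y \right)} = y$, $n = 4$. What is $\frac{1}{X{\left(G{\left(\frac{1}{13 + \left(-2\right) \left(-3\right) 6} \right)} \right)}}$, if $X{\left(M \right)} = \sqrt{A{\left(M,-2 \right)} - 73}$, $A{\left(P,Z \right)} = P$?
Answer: $- \frac{i \sqrt{69}}{69} \approx - 0.12039 i$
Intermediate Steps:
$G{\left(Q \right)} = 4$ ($G{\left(Q \right)} = 4 - 0 = 4 + 0 = 4$)
$X{\left(M \right)} = \sqrt{-73 + M}$ ($X{\left(M \right)} = \sqrt{M - 73} = \sqrt{-73 + M}$)
$\frac{1}{X{\left(G{\left(\frac{1}{13 + \left(-2\right) \left(-3\right) 6} \right)} \right)}} = \frac{1}{\sqrt{-73 + 4}} = \frac{1}{\sqrt{-69}} = \frac{1}{i \sqrt{69}} = - \frac{i \sqrt{69}}{69}$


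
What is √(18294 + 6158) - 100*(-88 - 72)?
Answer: 16000 + 2*√6113 ≈ 16156.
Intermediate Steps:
√(18294 + 6158) - 100*(-88 - 72) = √24452 - 100*(-160) = 2*√6113 - 1*(-16000) = 2*√6113 + 16000 = 16000 + 2*√6113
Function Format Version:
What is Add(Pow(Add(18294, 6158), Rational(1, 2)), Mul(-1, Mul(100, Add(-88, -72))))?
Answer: Add(16000, Mul(2, Pow(6113, Rational(1, 2)))) ≈ 16156.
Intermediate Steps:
Add(Pow(Add(18294, 6158), Rational(1, 2)), Mul(-1, Mul(100, Add(-88, -72)))) = Add(Pow(24452, Rational(1, 2)), Mul(-1, Mul(100, -160))) = Add(Mul(2, Pow(6113, Rational(1, 2))), Mul(-1, -16000)) = Add(Mul(2, Pow(6113, Rational(1, 2))), 16000) = Add(16000, Mul(2, Pow(6113, Rational(1, 2))))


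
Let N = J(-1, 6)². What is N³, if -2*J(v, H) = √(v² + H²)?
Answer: 50653/64 ≈ 791.45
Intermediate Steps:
J(v, H) = -√(H² + v²)/2 (J(v, H) = -√(v² + H²)/2 = -√(H² + v²)/2)
N = 37/4 (N = (-√(6² + (-1)²)/2)² = (-√(36 + 1)/2)² = (-√37/2)² = 37/4 ≈ 9.2500)
N³ = (37/4)³ = 50653/64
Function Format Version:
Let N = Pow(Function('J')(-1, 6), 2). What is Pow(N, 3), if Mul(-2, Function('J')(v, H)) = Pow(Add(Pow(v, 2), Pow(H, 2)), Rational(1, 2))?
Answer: Rational(50653, 64) ≈ 791.45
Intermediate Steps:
Function('J')(v, H) = Mul(Rational(-1, 2), Pow(Add(Pow(H, 2), Pow(v, 2)), Rational(1, 2))) (Function('J')(v, H) = Mul(Rational(-1, 2), Pow(Add(Pow(v, 2), Pow(H, 2)), Rational(1, 2))) = Mul(Rational(-1, 2), Pow(Add(Pow(H, 2), Pow(v, 2)), Rational(1, 2))))
N = Rational(37, 4) (N = Pow(Mul(Rational(-1, 2), Pow(Add(Pow(6, 2), Pow(-1, 2)), Rational(1, 2))), 2) = Pow(Mul(Rational(-1, 2), Pow(Add(36, 1), Rational(1, 2))), 2) = Pow(Mul(Rational(-1, 2), Pow(37, Rational(1, 2))), 2) = Rational(37, 4) ≈ 9.2500)
Pow(N, 3) = Pow(Rational(37, 4), 3) = Rational(50653, 64)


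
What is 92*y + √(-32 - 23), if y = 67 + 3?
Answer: 6440 + I*√55 ≈ 6440.0 + 7.4162*I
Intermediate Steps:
y = 70
92*y + √(-32 - 23) = 92*70 + √(-32 - 23) = 6440 + √(-55) = 6440 + I*√55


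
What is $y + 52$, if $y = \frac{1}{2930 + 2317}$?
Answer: $\frac{272845}{5247} \approx 52.0$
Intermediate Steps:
$y = \frac{1}{5247} \approx 0.00019059$
$y + 52 = \frac{1}{5247} + 52 = \frac{272845}{5247}$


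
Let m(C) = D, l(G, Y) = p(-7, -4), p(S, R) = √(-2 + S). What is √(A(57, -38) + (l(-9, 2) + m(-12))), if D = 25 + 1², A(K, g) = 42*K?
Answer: √(2420 + 3*I) ≈ 49.193 + 0.0305*I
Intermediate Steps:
D = 26 (D = 25 + 1 = 26)
l(G, Y) = 3*I (l(G, Y) = √(-2 - 7) = √(-9) = 3*I)
m(C) = 26
√(A(57, -38) + (l(-9, 2) + m(-12))) = √(42*57 + (3*I + 26)) = √(2394 + (26 + 3*I)) = √(2420 + 3*I)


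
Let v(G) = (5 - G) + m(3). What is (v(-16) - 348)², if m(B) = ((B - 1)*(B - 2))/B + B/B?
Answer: 952576/9 ≈ 1.0584e+5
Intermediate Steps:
m(B) = 1 + (-1 + B)*(-2 + B)/B (m(B) = ((-1 + B)*(-2 + B))/B + 1 = (-1 + B)*(-2 + B)/B + 1 = 1 + (-1 + B)*(-2 + B)/B)
v(G) = 20/3 - G (v(G) = (5 - G) + (-2 + 3 + 2/3) = (5 - G) + (-2 + 3 + 2*(⅓)) = (5 - G) + (-2 + 3 + ⅔) = (5 - G) + 5/3 = 20/3 - G)
(v(-16) - 348)² = ((20/3 - 1*(-16)) - 348)² = ((20/3 + 16) - 348)² = (68/3 - 348)² = (-976/3)² = 952576/9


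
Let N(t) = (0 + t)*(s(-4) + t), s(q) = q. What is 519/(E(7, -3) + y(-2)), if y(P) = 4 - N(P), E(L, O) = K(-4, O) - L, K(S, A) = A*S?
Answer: -173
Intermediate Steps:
N(t) = t*(-4 + t) (N(t) = (0 + t)*(-4 + t) = t*(-4 + t))
E(L, O) = -L - 4*O (E(L, O) = O*(-4) - L = -4*O - L = -L - 4*O)
y(P) = 4 - P*(-4 + P)
519/(E(7, -3) + y(-2)) = 519/((-1*7 - 4*(-3)) + (4 - 1*(-2)*(-4 - 2))) = 519/((-7 + 12) + (4 - 1*(-2)*(-6))) = 519/(5 + (4 - 12)) = 519/(5 - 8) = 519/(-3) = -⅓*519 = -173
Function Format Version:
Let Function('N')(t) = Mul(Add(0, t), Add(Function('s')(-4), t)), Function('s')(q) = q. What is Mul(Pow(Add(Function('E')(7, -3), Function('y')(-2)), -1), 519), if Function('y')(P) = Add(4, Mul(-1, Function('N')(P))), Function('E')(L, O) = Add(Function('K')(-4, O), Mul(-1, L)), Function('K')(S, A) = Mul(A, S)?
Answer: -173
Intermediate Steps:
Function('N')(t) = Mul(t, Add(-4, t)) (Function('N')(t) = Mul(Add(0, t), Add(-4, t)) = Mul(t, Add(-4, t)))
Function('E')(L, O) = Add(Mul(-1, L), Mul(-4, O)) (Function('E')(L, O) = Add(Mul(O, -4), Mul(-1, L)) = Add(Mul(-4, O), Mul(-1, L)) = Add(Mul(-1, L), Mul(-4, O)))
Function('y')(P) = Add(4, Mul(-1, P, Add(-4, P))) (Function('y')(P) = Add(4, Mul(-1, Mul(P, Add(-4, P)))) = Add(4, Mul(-1, P, Add(-4, P))))
Mul(Pow(Add(Function('E')(7, -3), Function('y')(-2)), -1), 519) = Mul(Pow(Add(Add(Mul(-1, 7), Mul(-4, -3)), Add(4, Mul(-1, -2, Add(-4, -2)))), -1), 519) = Mul(Pow(Add(Add(-7, 12), Add(4, Mul(-1, -2, -6))), -1), 519) = Mul(Pow(Add(5, Add(4, -12)), -1), 519) = Mul(Pow(Add(5, -8), -1), 519) = Mul(Pow(-3, -1), 519) = Mul(Rational(-1, 3), 519) = -173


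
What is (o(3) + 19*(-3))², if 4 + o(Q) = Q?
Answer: 3364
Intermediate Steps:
o(Q) = -4 + Q
(o(3) + 19*(-3))² = ((-4 + 3) + 19*(-3))² = (-1 - 57)² = (-58)² = 3364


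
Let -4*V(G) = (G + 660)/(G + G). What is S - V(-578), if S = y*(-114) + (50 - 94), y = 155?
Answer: -40954809/2312 ≈ -17714.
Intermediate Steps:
S = -17714 (S = 155*(-114) + (50 - 94) = -17670 - 44 = -17714)
V(G) = -(660 + G)/(8*G) (V(G) = -(G + 660)/(4*(G + G)) = -(660 + G)/(4*(2*G)) = -(660 + G)*1/(2*G)/4 = -(660 + G)/(8*G))
S - V(-578) = -17714 - (-660 - 1*(-578))/(8*(-578)) = -17714 - (-1)*(-660 + 578)/(8*578) = -17714 - (-1)*(-82)/(8*578) = -17714 - 1*41/2312 = -17714 - 41/2312 = -40954809/2312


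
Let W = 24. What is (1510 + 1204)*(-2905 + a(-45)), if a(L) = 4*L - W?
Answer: -8437826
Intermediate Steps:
a(L) = -24 + 4*L (a(L) = 4*L - 1*24 = 4*L - 24 = -24 + 4*L)
(1510 + 1204)*(-2905 + a(-45)) = (1510 + 1204)*(-2905 + (-24 + 4*(-45))) = 2714*(-2905 + (-24 - 180)) = 2714*(-2905 - 204) = 2714*(-3109) = -8437826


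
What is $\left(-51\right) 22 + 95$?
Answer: $-1027$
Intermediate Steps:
$\left(-51\right) 22 + 95 = -1122 + 95 = -1027$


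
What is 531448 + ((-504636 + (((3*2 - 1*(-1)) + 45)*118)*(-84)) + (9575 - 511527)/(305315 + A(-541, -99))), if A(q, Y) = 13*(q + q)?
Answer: -6187315580/12663 ≈ -4.8861e+5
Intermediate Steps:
A(q, Y) = 26*q (A(q, Y) = 13*(2*q) = 26*q)
531448 + ((-504636 + (((3*2 - 1*(-1)) + 45)*118)*(-84)) + (9575 - 511527)/(305315 + A(-541, -99))) = 531448 + ((-504636 + (((3*2 - 1*(-1)) + 45)*118)*(-84)) + (9575 - 511527)/(305315 + 26*(-541))) = 531448 + ((-504636 + (((6 + 1) + 45)*118)*(-84)) - 501952/(305315 - 14066)) = 531448 + ((-504636 + ((7 + 45)*118)*(-84)) - 501952/291249) = 531448 + ((-504636 + (52*118)*(-84)) - 501952*1/291249) = 531448 + ((-504636 + 6136*(-84)) - 21824/12663) = 531448 + ((-504636 - 515424) - 21824/12663) = 531448 + (-1020060 - 21824/12663) = 531448 - 12917041604/12663 = -6187315580/12663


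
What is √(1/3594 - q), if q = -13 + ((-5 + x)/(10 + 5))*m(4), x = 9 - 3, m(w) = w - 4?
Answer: √167922462/3594 ≈ 3.6056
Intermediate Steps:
m(w) = -4 + w
x = 6
q = -13 (q = -13 + ((-5 + 6)/(10 + 5))*(-4 + 4) = -13 + (1/15)*0 = -13 + 0 = -13)
√(1/3594 - q) = √(1/3594 - 1*(-13)) = √(1/3594 + 13) = √(46723/3594) = √167922462/3594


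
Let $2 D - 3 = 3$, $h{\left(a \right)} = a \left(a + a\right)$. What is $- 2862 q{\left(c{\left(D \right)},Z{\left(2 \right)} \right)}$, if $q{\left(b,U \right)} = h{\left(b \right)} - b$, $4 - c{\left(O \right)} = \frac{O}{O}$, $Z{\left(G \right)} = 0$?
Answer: $-42930$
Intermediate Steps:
$h{\left(a \right)} = 2 a^{2}$ ($h{\left(a \right)} = a 2 a = 2 a^{2}$)
$D = 3$ ($D = \frac{3}{2} + \frac{1}{2} \cdot 3 = \frac{3}{2} + \frac{3}{2} = 3$)
$c{\left(O \right)} = 3$ ($c{\left(O \right)} = 4 - \frac{O}{O} = 4 - 1 = 3$)
$q{\left(b,U \right)} = - b + 2 b^{2}$ ($q{\left(b,U \right)} = 2 b^{2} - b = - b + 2 b^{2}$)
$- 2862 q{\left(c{\left(D \right)},Z{\left(2 \right)} \right)} = - 2862 \cdot 3 \left(-1 + 2 \cdot 3\right) = - 2862 \cdot 3 \left(-1 + 6\right) = - 2862 \cdot 3 \cdot 5 = \left(-2862\right) 15 = -42930$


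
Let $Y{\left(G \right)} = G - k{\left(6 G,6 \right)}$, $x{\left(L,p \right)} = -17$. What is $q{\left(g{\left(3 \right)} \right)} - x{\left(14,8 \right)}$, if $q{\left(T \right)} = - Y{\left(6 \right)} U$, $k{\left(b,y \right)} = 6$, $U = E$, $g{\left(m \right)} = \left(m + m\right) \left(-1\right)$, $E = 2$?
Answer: $17$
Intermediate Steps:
$g{\left(m \right)} = - 2 m$ ($g{\left(m \right)} = 2 m \left(-1\right) = - 2 m$)
$U = 2$
$Y{\left(G \right)} = -6 + G$ ($Y{\left(G \right)} = G - 6 = -6 + G$)
$q{\left(T \right)} = 0$ ($q{\left(T \right)} = - (-6 + 6) 2 = \left(-1\right) 0 \cdot 2 = 0 \cdot 2 = 0$)
$q{\left(g{\left(3 \right)} \right)} - x{\left(14,8 \right)} = 0 - -17 = 0 + 17 = 17$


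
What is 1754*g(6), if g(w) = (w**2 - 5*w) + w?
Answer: 21048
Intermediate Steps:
g(w) = w**2 - 4*w
1754*g(6) = 1754*(6*(-4 + 6)) = 1754*(6*2) = 1754*12 = 21048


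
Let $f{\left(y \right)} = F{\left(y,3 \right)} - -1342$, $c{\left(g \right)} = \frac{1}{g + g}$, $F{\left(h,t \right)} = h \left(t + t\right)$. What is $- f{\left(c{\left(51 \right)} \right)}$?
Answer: $- \frac{22815}{17} \approx -1342.1$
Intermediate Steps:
$F{\left(h,t \right)} = 2 h t$ ($F{\left(h,t \right)} = h 2 t = 2 h t$)
$c{\left(g \right)} = \frac{1}{2 g}$
$f{\left(y \right)} = 1342 + 6 y$ ($f{\left(y \right)} = 2 y 3 - -1342 = 6 y + 1342 = 1342 + 6 y$)
$- f{\left(c{\left(51 \right)} \right)} = - (1342 + 6 \frac{1}{2 \cdot 51}) = - (1342 + 6 \cdot \frac{1}{2} \cdot \frac{1}{51}) = - (1342 + 6 \cdot \frac{1}{102}) = - (1342 + \frac{1}{17}) = \left(-1\right) \frac{22815}{17} = - \frac{22815}{17}$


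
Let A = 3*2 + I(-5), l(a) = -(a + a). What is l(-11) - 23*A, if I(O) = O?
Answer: -1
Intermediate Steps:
l(a) = -2*a
A = 1 (A = 3*2 - 5 = 6 - 5 = 1)
l(-11) - 23*A = -2*(-11) - 23*1 = 22 - 23 = -1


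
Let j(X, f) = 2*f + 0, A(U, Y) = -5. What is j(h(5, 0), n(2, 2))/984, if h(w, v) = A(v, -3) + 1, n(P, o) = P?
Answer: 1/246 ≈ 0.0040650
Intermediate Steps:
h(w, v) = -4 (h(w, v) = -5 + 1 = -4)
j(X, f) = 2*f
j(h(5, 0), n(2, 2))/984 = (2*2)/984 = (1/984)*4 = 1/246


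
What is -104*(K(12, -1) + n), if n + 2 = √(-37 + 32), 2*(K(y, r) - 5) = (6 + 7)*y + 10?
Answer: -8944 - 104*I*√5 ≈ -8944.0 - 232.55*I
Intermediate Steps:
K(y, r) = 10 + 13*y/2 (K(y, r) = 5 + ((6 + 7)*y + 10)/2 = 5 + (13*y + 10)/2 = 5 + (10 + 13*y)/2 = 5 + (5 + 13*y/2) = 10 + 13*y/2)
n = -2 + I*√5 (n = -2 + √(-37 + 32) = -2 + √(-5) = -2 + I*√5 ≈ -2.0 + 2.2361*I)
-104*(K(12, -1) + n) = -104*((10 + (13/2)*12) + (-2 + I*√5)) = -104*((10 + 78) + (-2 + I*√5)) = -104*(88 + (-2 + I*√5)) = -104*(86 + I*√5) = -8944 - 104*I*√5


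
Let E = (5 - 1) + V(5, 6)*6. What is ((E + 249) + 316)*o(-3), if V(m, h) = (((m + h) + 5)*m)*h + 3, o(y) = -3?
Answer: -10401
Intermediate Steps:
V(m, h) = 3 + h*m*(5 + h + m) (V(m, h) = (((h + m) + 5)*m)*h + 3 = ((5 + h + m)*m)*h + 3 = (m*(5 + h + m))*h + 3 = h*m*(5 + h + m) + 3 = 3 + h*m*(5 + h + m))
E = 2902 (E = (5 - 1) + (3 + 6*5**2 + 5*6**2 + 5*6*5)*6 = 4 + (3 + 6*25 + 5*36 + 150)*6 = 4 + (3 + 150 + 180 + 150)*6 = 4 + 483*6 = 4 + 2898 = 2902)
((E + 249) + 316)*o(-3) = ((2902 + 249) + 316)*(-3) = (3151 + 316)*(-3) = 3467*(-3) = -10401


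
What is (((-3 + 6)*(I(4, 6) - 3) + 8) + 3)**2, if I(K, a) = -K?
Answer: 100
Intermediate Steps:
(((-3 + 6)*(I(4, 6) - 3) + 8) + 3)**2 = (((-3 + 6)*(-1*4 - 3) + 8) + 3)**2 = ((3*(-4 - 3) + 8) + 3)**2 = ((3*(-7) + 8) + 3)**2 = ((-21 + 8) + 3)**2 = (-13 + 3)**2 = (-10)**2 = 100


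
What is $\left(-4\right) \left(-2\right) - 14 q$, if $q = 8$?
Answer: $-104$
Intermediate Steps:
$\left(-4\right) \left(-2\right) - 14 q = \left(-4\right) \left(-2\right) - 112 = 8 - 112 = -104$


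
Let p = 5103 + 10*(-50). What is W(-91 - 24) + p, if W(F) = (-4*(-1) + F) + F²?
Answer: 17717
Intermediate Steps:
p = 4603 (p = 5103 - 500 = 4603)
W(F) = 4 + F + F² (W(F) = (4 + F) + F² = 4 + F + F²)
W(-91 - 24) + p = (4 + (-91 - 24) + (-91 - 24)²) + 4603 = (4 - 115 + (-115)²) + 4603 = (4 - 115 + 13225) + 4603 = 13114 + 4603 = 17717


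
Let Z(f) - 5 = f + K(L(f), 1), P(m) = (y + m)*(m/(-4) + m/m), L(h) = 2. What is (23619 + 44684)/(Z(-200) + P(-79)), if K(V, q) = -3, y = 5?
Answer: -136606/3467 ≈ -39.402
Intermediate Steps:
P(m) = (1 - m/4)*(5 + m) (P(m) = (5 + m)*(m/(-4) + m/m) = (5 + m)*(m*(-¼) + 1) = (5 + m)*(-m/4 + 1) = (5 + m)*(1 - m/4) = (1 - m/4)*(5 + m))
Z(f) = 2 + f (Z(f) = 5 + (f - 3) = 5 + (-3 + f) = 2 + f)
(23619 + 44684)/(Z(-200) + P(-79)) = (23619 + 44684)/((2 - 200) + (5 - ¼*(-79) - ¼*(-79)²)) = 68303/(-198 + (5 + 79/4 - ¼*6241)) = 68303/(-198 + (5 + 79/4 - 6241/4)) = 68303/(-198 - 3071/2) = 68303/(-3467/2) = 68303*(-2/3467) = -136606/3467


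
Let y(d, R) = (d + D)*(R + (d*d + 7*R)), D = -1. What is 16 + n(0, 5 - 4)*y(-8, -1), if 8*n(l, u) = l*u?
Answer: 16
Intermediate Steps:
n(l, u) = l*u/8 (n(l, u) = (l*u)/8 = l*u/8)
y(d, R) = (-1 + d)*(d² + 8*R) (y(d, R) = (d - 1)*(R + (d*d + 7*R)) = (-1 + d)*(R + (d² + 7*R)) = (-1 + d)*(d² + 8*R))
16 + n(0, 5 - 4)*y(-8, -1) = 16 + ((⅛)*0*(5 - 4))*((-8)³ - 1*(-8)² - 8*(-1) + 8*(-1)*(-8)) = 16 + ((⅛)*0*1)*(-512 - 1*64 + 8 + 64) = 16 + 0*(-512 - 64 + 8 + 64) = 16 + 0*(-504) = 16 + 0 = 16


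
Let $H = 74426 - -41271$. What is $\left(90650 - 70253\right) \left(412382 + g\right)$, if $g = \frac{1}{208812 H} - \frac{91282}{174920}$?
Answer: $\frac{740527565127072184436273}{88039138123810} \approx 8.4113 \cdot 10^{9}$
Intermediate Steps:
$H = 115697$ ($H = 74426 + 41271 = 115697$)
$g = - \frac{137829669658933}{264117414371430}$ ($g = \frac{1}{208812 \cdot 115697} - \frac{91282}{174920} = \frac{1}{208812} \cdot \frac{1}{115697} - \frac{45641}{87460} = \frac{1}{24158921964} - \frac{45641}{87460} = - \frac{137829669658933}{264117414371430} \approx -0.52185$)
$\left(90650 - 70253\right) \left(412382 + g\right) = \left(90650 - 70253\right) \left(412382 - \frac{137829669658933}{264117414371430}\right) = 20397 \cdot \frac{108917129743649387327}{264117414371430} = \frac{740527565127072184436273}{88039138123810}$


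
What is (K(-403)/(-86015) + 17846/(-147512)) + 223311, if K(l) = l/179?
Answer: 253591365037428873/1135597898860 ≈ 2.2331e+5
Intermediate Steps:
K(l) = l/179 (K(l) = l*(1/179) = l/179)
(K(-403)/(-86015) + 17846/(-147512)) + 223311 = (((1/179)*(-403))/(-86015) + 17846/(-147512)) + 223311 = (-403/179*(-1/86015) + 17846*(-1/147512)) + 223311 = (403/15396685 - 8923/73756) + 223311 = -137354896587/1135597898860 + 223311 = 253591365037428873/1135597898860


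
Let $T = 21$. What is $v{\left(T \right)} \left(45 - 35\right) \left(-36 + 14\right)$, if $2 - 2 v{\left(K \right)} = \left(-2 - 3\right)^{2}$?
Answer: $2530$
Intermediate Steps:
$v{\left(K \right)} = - \frac{23}{2}$ ($v{\left(K \right)} = 1 - \frac{\left(-2 - 3\right)^{2}}{2} = 1 - \frac{\left(-5\right)^{2}}{2} = 1 - \frac{25}{2} = - \frac{23}{2}$)
$v{\left(T \right)} \left(45 - 35\right) \left(-36 + 14\right) = - \frac{23 \left(45 - 35\right) \left(-36 + 14\right)}{2} = - \frac{23 \cdot 10 \left(-22\right)}{2} = \left(- \frac{23}{2}\right) \left(-220\right) = 2530$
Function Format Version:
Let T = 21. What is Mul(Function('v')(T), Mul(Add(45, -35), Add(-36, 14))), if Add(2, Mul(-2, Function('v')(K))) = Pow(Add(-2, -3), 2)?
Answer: 2530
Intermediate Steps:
Function('v')(K) = Rational(-23, 2) (Function('v')(K) = Add(1, Mul(Rational(-1, 2), Pow(Add(-2, -3), 2))) = Add(1, Mul(Rational(-1, 2), Pow(-5, 2))) = Add(1, Mul(Rational(-1, 2), 25)) = Add(1, Rational(-25, 2)) = Rational(-23, 2))
Mul(Function('v')(T), Mul(Add(45, -35), Add(-36, 14))) = Mul(Rational(-23, 2), Mul(Add(45, -35), Add(-36, 14))) = Mul(Rational(-23, 2), Mul(10, -22)) = Mul(Rational(-23, 2), -220) = 2530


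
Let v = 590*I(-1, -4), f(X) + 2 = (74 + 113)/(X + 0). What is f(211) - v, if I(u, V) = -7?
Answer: 871195/211 ≈ 4128.9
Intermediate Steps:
f(X) = -2 + 187/X (f(X) = -2 + (74 + 113)/(X + 0) = -2 + 187/X)
v = -4130 (v = 590*(-7) = -4130)
f(211) - v = (-2 + 187/211) - 1*(-4130) = (-2 + 187*(1/211)) + 4130 = (-2 + 187/211) + 4130 = -235/211 + 4130 = 871195/211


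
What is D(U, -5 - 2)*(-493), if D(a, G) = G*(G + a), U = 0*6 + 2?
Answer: -17255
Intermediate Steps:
U = 2 (U = 0 + 2 = 2)
D(U, -5 - 2)*(-493) = ((-5 - 2)*((-5 - 2) + 2))*(-493) = -7*(-7 + 2)*(-493) = -7*(-5)*(-493) = 35*(-493) = -17255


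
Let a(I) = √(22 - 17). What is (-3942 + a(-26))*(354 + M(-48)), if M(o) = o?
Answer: -1206252 + 306*√5 ≈ -1.2056e+6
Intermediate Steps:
a(I) = √5
(-3942 + a(-26))*(354 + M(-48)) = (-3942 + √5)*(354 - 48) = (-3942 + √5)*306 = -1206252 + 306*√5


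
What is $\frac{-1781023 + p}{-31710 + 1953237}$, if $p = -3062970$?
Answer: $- \frac{254947}{101133} \approx -2.5209$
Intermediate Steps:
$\frac{-1781023 + p}{-31710 + 1953237} = \frac{-1781023 - 3062970}{-31710 + 1953237} = - \frac{4843993}{1921527} = \left(-4843993\right) \frac{1}{1921527} = - \frac{254947}{101133}$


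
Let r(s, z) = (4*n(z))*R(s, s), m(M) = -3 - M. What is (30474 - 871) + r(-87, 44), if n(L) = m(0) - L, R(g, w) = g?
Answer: 45959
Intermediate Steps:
n(L) = -3 - L (n(L) = (-3 - 1*0) - L = (-3 + 0) - L = -3 - L)
r(s, z) = s*(-12 - 4*z) (r(s, z) = (4*(-3 - z))*s = (-12 - 4*z)*s = s*(-12 - 4*z))
(30474 - 871) + r(-87, 44) = (30474 - 871) - 4*(-87)*(3 + 44) = 29603 - 4*(-87)*47 = 29603 + 16356 = 45959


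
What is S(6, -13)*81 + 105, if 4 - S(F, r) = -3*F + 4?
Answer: 1563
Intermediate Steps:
S(F, r) = 3*F (S(F, r) = 4 - (-3*F + 4) = 4 - (4 - 3*F) = 4 + (-4 + 3*F) = 3*F)
S(6, -13)*81 + 105 = (3*6)*81 + 105 = 18*81 + 105 = 1458 + 105 = 1563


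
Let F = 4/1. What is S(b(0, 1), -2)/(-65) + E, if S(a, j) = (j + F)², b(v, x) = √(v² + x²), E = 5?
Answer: 321/65 ≈ 4.9385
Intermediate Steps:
F = 4 (F = 4*1 = 4)
S(a, j) = (4 + j)² (S(a, j) = (j + 4)² = (4 + j)²)
S(b(0, 1), -2)/(-65) + E = (4 - 2)²/(-65) + 5 = -1/65*2² + 5 = -1/65*4 + 5 = -4/65 + 5 = 321/65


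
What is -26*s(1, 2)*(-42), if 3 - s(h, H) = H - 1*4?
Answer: 5460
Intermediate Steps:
s(h, H) = 7 - H (s(h, H) = 3 - (H - 1*4) = 3 - (H - 4) = 3 - (-4 + H) = 3 + (4 - H) = 7 - H)
-26*s(1, 2)*(-42) = -26*(7 - 1*2)*(-42) = -26*(7 - 2)*(-42) = -26*5*(-42) = -130*(-42) = 5460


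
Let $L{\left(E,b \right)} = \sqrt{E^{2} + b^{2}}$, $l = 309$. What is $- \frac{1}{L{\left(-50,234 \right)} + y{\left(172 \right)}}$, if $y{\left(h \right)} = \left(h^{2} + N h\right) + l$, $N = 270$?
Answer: $- \frac{76333}{5826669633} + \frac{2 \sqrt{14314}}{5826669633} \approx -1.306 \cdot 10^{-5}$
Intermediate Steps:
$y{\left(h \right)} = 309 + h^{2} + 270 h$ ($y{\left(h \right)} = \left(h^{2} + 270 h\right) + 309 = 309 + h^{2} + 270 h$)
$- \frac{1}{L{\left(-50,234 \right)} + y{\left(172 \right)}} = - \frac{1}{\sqrt{\left(-50\right)^{2} + 234^{2}} + \left(309 + 172^{2} + 270 \cdot 172\right)} = - \frac{1}{\sqrt{2500 + 54756} + \left(309 + 29584 + 46440\right)} = - \frac{1}{\sqrt{57256} + 76333} = - \frac{1}{2 \sqrt{14314} + 76333} = - \frac{1}{76333 + 2 \sqrt{14314}}$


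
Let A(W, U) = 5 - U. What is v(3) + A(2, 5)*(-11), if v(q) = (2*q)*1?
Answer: 6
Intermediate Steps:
v(q) = 2*q
v(3) + A(2, 5)*(-11) = 2*3 + (5 - 1*5)*(-11) = 6 + (5 - 5)*(-11) = 6 + 0*(-11) = 6 + 0 = 6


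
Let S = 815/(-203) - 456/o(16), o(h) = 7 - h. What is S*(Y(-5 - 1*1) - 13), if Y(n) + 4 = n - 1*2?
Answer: -710275/609 ≈ -1166.3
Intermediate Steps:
Y(n) = -6 + n (Y(n) = -4 + (n - 1*2) = -4 + (n - 2) = -4 + (-2 + n) = -6 + n)
S = 28411/609 (S = 815/(-203) - 456/(7 - 1*16) = 815*(-1/203) - 456/(7 - 16) = -815/203 - 456/(-9) = -815/203 - 456*(-⅑) = -815/203 + 152/3 = 28411/609 ≈ 46.652)
S*(Y(-5 - 1*1) - 13) = 28411*((-6 + (-5 - 1*1)) - 13)/609 = 28411*((-6 + (-5 - 1)) - 13)/609 = 28411*((-6 - 6) - 13)/609 = 28411*(-12 - 13)/609 = (28411/609)*(-25) = -710275/609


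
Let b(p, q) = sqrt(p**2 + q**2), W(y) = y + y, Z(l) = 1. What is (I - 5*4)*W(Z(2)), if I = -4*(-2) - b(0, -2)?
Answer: -28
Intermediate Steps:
W(y) = 2*y
I = 6 (I = -4*(-2) - sqrt(0**2 + (-2)**2) = 8 - sqrt(0 + 4) = 8 - sqrt(4) = 8 - 1*2 = 8 - 2 = 6)
(I - 5*4)*W(Z(2)) = (6 - 5*4)*(2*1) = (6 - 20)*2 = -14*2 = -28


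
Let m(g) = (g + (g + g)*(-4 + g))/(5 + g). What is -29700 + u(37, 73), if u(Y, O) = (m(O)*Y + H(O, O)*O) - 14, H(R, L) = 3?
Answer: -1925171/78 ≈ -24682.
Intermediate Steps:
m(g) = (g + 2*g*(-4 + g))/(5 + g) (m(g) = (g + (2*g)*(-4 + g))/(5 + g) = (g + 2*g*(-4 + g))/(5 + g))
u(Y, O) = -14 + 3*O + O*Y*(-7 + 2*O)/(5 + O) (u(Y, O) = ((O*(-7 + 2*O)/(5 + O))*Y + 3*O) - 14 = (O*Y*(-7 + 2*O)/(5 + O) + 3*O) - 14 = (3*O + O*Y*(-7 + 2*O)/(5 + O)) - 14 = -14 + 3*O + O*Y*(-7 + 2*O)/(5 + O))
-29700 + u(37, 73) = -29700 + ((-14 + 3*73)*(5 + 73) + 73*37*(-7 + 2*73))/(5 + 73) = -29700 + ((-14 + 219)*78 + 73*37*(-7 + 146))/78 = -29700 + (205*78 + 73*37*139)/78 = -29700 + (15990 + 375439)/78 = -29700 + (1/78)*391429 = -29700 + 391429/78 = -1925171/78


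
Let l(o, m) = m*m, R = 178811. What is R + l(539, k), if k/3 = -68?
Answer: 220427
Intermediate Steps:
k = -204 (k = 3*(-68) = -204)
l(o, m) = m²
R + l(539, k) = 178811 + (-204)² = 178811 + 41616 = 220427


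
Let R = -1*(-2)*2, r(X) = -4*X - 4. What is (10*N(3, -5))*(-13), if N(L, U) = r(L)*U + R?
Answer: -10920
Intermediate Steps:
r(X) = -4 - 4*X
R = 4 (R = 2*2 = 4)
N(L, U) = 4 + U*(-4 - 4*L) (N(L, U) = (-4 - 4*L)*U + 4 = U*(-4 - 4*L) + 4 = 4 + U*(-4 - 4*L))
(10*N(3, -5))*(-13) = (10*(4 - 4*(-5)*(1 + 3)))*(-13) = (10*(4 - 4*(-5)*4))*(-13) = (10*(4 + 80))*(-13) = (10*84)*(-13) = 840*(-13) = -10920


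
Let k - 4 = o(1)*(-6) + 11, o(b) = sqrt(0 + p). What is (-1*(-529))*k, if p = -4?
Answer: 7935 - 6348*I ≈ 7935.0 - 6348.0*I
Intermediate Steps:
o(b) = 2*I (o(b) = sqrt(0 - 4) = sqrt(-4) = 2*I)
k = 15 - 12*I (k = 4 + ((2*I)*(-6) + 11) = 4 + (-12*I + 11) = 4 + (11 - 12*I) = 15 - 12*I ≈ 15.0 - 12.0*I)
(-1*(-529))*k = (-1*(-529))*(15 - 12*I) = 529*(15 - 12*I) = 7935 - 6348*I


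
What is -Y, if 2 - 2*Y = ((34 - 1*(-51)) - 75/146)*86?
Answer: 530259/146 ≈ 3631.9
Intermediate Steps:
Y = -530259/146 (Y = 1 - ((34 - 1*(-51)) - 75/146)*86/2 = 1 - ((34 + 51) - 75*1/146)*86/2 = 1 - (85 - 75/146)*86/2 = 1 - 12335*86/292 = 1 - ½*530405/73 = 1 - 530405/146 = -530259/146 ≈ -3631.9)
-Y = -1*(-530259/146) = 530259/146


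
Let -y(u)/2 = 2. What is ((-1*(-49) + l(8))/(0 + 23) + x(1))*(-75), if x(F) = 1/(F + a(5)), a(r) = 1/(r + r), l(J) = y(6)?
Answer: -54375/253 ≈ -214.92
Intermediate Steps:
y(u) = -4 (y(u) = -2*2 = -4)
l(J) = -4
a(r) = 1/(2*r)
x(F) = 1/(1/10 + F) (x(F) = 1/(F + (1/2)/5) = 1/(F + (1/2)*(1/5)) = 1/(F + 1/10) = 1/(1/10 + F))
((-1*(-49) + l(8))/(0 + 23) + x(1))*(-75) = ((-1*(-49) - 4)/(0 + 23) + 10/(1 + 10*1))*(-75) = ((49 - 4)/23 + 10/(1 + 10))*(-75) = (45*(1/23) + 10/11)*(-75) = (45/23 + 10*(1/11))*(-75) = (45/23 + 10/11)*(-75) = (725/253)*(-75) = -54375/253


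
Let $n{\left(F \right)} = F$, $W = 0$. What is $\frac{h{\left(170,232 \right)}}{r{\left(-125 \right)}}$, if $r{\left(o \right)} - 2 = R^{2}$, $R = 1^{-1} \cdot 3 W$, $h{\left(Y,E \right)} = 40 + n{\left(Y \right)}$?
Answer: $105$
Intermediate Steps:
$h{\left(Y,E \right)} = 40 + Y$
$R = 0$ ($R = 1^{-1} \cdot 3 \cdot 0 = 1 \cdot 3 \cdot 0 = 3 \cdot 0 = 0$)
$r{\left(o \right)} = 2$ ($r{\left(o \right)} = 2 + 0^{2} = 2 + 0 = 2$)
$\frac{h{\left(170,232 \right)}}{r{\left(-125 \right)}} = \frac{40 + 170}{2} = 210 \cdot \frac{1}{2} = 105$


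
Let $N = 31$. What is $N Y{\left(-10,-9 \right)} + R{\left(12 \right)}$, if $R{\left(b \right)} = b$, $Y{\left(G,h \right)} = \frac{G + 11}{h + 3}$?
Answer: $\frac{41}{6} \approx 6.8333$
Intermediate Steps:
$Y{\left(G,h \right)} = \frac{11 + G}{3 + h}$
$N Y{\left(-10,-9 \right)} + R{\left(12 \right)} = 31 \frac{11 - 10}{3 - 9} + 12 = 31 \frac{1}{-6} \cdot 1 + 12 = 31 \left(\left(- \frac{1}{6}\right) 1\right) + 12 = 31 \left(- \frac{1}{6}\right) + 12 = - \frac{31}{6} + 12 = \frac{41}{6}$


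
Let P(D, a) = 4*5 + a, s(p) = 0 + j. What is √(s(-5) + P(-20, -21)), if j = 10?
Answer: 3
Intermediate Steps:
s(p) = 10 (s(p) = 0 + 10 = 10)
P(D, a) = 20 + a
√(s(-5) + P(-20, -21)) = √(10 + (20 - 21)) = √(10 - 1) = √9 = 3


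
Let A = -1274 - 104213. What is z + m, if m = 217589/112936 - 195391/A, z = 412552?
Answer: 4914892440740083/11913279832 ≈ 4.1256e+5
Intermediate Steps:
A = -105487
m = 45019488819/11913279832 (m = 217589/112936 - 195391/(-105487) = 217589*(1/112936) - 195391*(-1/105487) = 217589/112936 + 195391/105487 = 45019488819/11913279832 ≈ 3.7789)
z + m = 412552 + 45019488819/11913279832 = 4914892440740083/11913279832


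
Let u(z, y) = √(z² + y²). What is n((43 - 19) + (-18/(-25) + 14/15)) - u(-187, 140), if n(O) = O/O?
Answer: 1 - √54569 ≈ -232.60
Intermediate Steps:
n(O) = 1
u(z, y) = √(y² + z²)
n((43 - 19) + (-18/(-25) + 14/15)) - u(-187, 140) = 1 - √(140² + (-187)²) = 1 - √(19600 + 34969) = 1 - √54569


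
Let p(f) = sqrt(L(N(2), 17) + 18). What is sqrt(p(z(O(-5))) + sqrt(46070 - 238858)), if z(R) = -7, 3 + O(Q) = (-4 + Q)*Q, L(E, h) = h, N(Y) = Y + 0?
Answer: sqrt(sqrt(35) + 2*I*sqrt(48197)) ≈ 14.917 + 14.717*I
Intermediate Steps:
N(Y) = Y
O(Q) = -3 + Q*(-4 + Q) (O(Q) = -3 + (-4 + Q)*Q = -3 + Q*(-4 + Q))
p(f) = sqrt(35) (p(f) = sqrt(17 + 18) = sqrt(35))
sqrt(p(z(O(-5))) + sqrt(46070 - 238858)) = sqrt(sqrt(35) + sqrt(46070 - 238858)) = sqrt(sqrt(35) + sqrt(-192788)) = sqrt(sqrt(35) + 2*I*sqrt(48197))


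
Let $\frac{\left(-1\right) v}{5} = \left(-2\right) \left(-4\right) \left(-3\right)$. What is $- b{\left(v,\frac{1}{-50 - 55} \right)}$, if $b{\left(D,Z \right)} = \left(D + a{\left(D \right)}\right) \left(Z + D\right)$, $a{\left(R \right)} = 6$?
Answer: $- \frac{75594}{5} \approx -15119.0$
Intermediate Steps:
$v = 120$ ($v = - 5 \left(-2\right) \left(-4\right) \left(-3\right) = - 5 \cdot 8 \left(-3\right) = \left(-5\right) \left(-24\right) = 120$)
$b{\left(D,Z \right)} = \left(6 + D\right) \left(D + Z\right)$ ($b{\left(D,Z \right)} = \left(D + 6\right) \left(Z + D\right) = \left(6 + D\right) \left(D + Z\right)$)
$- b{\left(v,\frac{1}{-50 - 55} \right)} = - (120^{2} + 6 \cdot 120 + \frac{6}{-50 - 55} + \frac{120}{-50 - 55}) = - (14400 + 720 + \frac{6}{-105} + \frac{120}{-105}) = - (14400 + 720 + 6 \left(- \frac{1}{105}\right) + 120 \left(- \frac{1}{105}\right)) = - (14400 + 720 - \frac{2}{35} - \frac{8}{7}) = \left(-1\right) \frac{75594}{5} = - \frac{75594}{5}$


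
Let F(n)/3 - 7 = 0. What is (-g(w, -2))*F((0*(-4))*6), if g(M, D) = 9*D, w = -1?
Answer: 378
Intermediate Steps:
F(n) = 21 (F(n) = 21 + 3*0 = 21 + 0 = 21)
(-g(w, -2))*F((0*(-4))*6) = -9*(-2)*21 = -1*(-18)*21 = 18*21 = 378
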